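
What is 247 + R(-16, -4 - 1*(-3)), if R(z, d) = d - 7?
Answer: 239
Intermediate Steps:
R(z, d) = -7 + d
247 + R(-16, -4 - 1*(-3)) = 247 + (-7 + (-4 - 1*(-3))) = 247 + (-7 + (-4 + 3)) = 247 + (-7 - 1) = 247 - 8 = 239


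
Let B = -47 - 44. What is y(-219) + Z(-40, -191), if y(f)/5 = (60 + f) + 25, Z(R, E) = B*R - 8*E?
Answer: 4498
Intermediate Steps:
B = -91
Z(R, E) = -91*R - 8*E
y(f) = 425 + 5*f (y(f) = 5*((60 + f) + 25) = 5*(85 + f) = 425 + 5*f)
y(-219) + Z(-40, -191) = (425 + 5*(-219)) + (-91*(-40) - 8*(-191)) = (425 - 1095) + (3640 + 1528) = -670 + 5168 = 4498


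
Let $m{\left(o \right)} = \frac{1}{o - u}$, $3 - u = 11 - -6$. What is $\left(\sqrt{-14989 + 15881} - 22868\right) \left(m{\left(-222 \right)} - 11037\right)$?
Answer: $\frac{13124499749}{52} - \frac{2295697 \sqrt{223}}{104} \approx 2.5206 \cdot 10^{8}$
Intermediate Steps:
$u = -14$ ($u = 3 - \left(11 - -6\right) = 3 - \left(11 + 6\right) = 3 - 17 = -14$)
$m{\left(o \right)} = \frac{1}{14 + o}$ ($m{\left(o \right)} = \frac{1}{o - -14} = \frac{1}{o + 14} = \frac{1}{14 + o}$)
$\left(\sqrt{-14989 + 15881} - 22868\right) \left(m{\left(-222 \right)} - 11037\right) = \left(\sqrt{-14989 + 15881} - 22868\right) \left(\frac{1}{14 - 222} - 11037\right) = \left(\sqrt{892} - 22868\right) \left(\frac{1}{-208} - 11037\right) = \left(2 \sqrt{223} - 22868\right) \left(- \frac{1}{208} - 11037\right) = \left(-22868 + 2 \sqrt{223}\right) \left(- \frac{2295697}{208}\right) = \frac{13124499749}{52} - \frac{2295697 \sqrt{223}}{104}$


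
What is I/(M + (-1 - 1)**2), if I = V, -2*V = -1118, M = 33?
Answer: 559/37 ≈ 15.108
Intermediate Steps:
V = 559 (V = -1/2*(-1118) = 559)
I = 559
I/(M + (-1 - 1)**2) = 559/(33 + (-1 - 1)**2) = 559/(33 + (-2)**2) = 559/(33 + 4) = 559/37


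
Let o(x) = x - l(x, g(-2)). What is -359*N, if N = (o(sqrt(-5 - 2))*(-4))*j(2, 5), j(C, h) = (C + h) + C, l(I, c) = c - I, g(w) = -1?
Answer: 12924 + 25848*I*sqrt(7) ≈ 12924.0 + 68387.0*I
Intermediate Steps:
j(C, h) = h + 2*C
o(x) = 1 + 2*x (o(x) = x - (-1 - x) = x + (1 + x) = 1 + 2*x)
N = -36 - 72*I*sqrt(7) (N = ((1 + 2*sqrt(-5 - 2))*(-4))*(5 + 2*2) = ((1 + 2*sqrt(-7))*(-4))*(5 + 4) = ((1 + 2*(I*sqrt(7)))*(-4))*9 = ((1 + 2*I*sqrt(7))*(-4))*9 = (-4 - 8*I*sqrt(7))*9 = -36 - 72*I*sqrt(7) ≈ -36.0 - 190.49*I)
-359*N = -359*(-36 - 72*I*sqrt(7)) = 12924 + 25848*I*sqrt(7)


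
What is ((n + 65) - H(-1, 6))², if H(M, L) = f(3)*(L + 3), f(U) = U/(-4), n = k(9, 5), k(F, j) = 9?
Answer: 104329/16 ≈ 6520.6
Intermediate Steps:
n = 9
f(U) = -U/4 (f(U) = U*(-¼) = -U/4)
H(M, L) = -9/4 - 3*L/4 (H(M, L) = (-¼*3)*(L + 3) = -3*(3 + L)/4 = -9/4 - 3*L/4)
((n + 65) - H(-1, 6))² = ((9 + 65) - (-9/4 - ¾*6))² = (74 - (-9/4 - 9/2))² = (74 - 1*(-27/4))² = (74 + 27/4)² = (323/4)² = 104329/16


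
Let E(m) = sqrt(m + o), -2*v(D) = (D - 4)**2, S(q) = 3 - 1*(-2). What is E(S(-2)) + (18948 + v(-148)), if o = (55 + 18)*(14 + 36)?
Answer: 7396 + sqrt(3655) ≈ 7456.5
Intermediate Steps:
S(q) = 5 (S(q) = 3 + 2 = 5)
o = 3650 (o = 73*50 = 3650)
v(D) = -(-4 + D)**2/2 (v(D) = -(D - 4)**2/2 = -(-4 + D)**2/2)
E(m) = sqrt(3650 + m) (E(m) = sqrt(m + 3650) = sqrt(3650 + m))
E(S(-2)) + (18948 + v(-148)) = sqrt(3650 + 5) + (18948 - (-4 - 148)**2/2) = sqrt(3655) + (18948 - 1/2*(-152)**2) = sqrt(3655) + (18948 - 1/2*23104) = sqrt(3655) + (18948 - 11552) = sqrt(3655) + 7396 = 7396 + sqrt(3655)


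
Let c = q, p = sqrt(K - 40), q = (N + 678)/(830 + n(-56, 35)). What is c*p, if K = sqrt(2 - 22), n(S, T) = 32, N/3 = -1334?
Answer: -1662*sqrt(-40 + 2*I*sqrt(5))/431 ≈ -1.3612 - 24.426*I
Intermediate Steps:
N = -4002 (N = 3*(-1334) = -4002)
K = 2*I*sqrt(5) (K = sqrt(-20) = 2*I*sqrt(5) ≈ 4.4721*I)
q = -1662/431 (q = (-4002 + 678)/(830 + 32) = -3324/862 = -3324*1/862 = -1662/431 ≈ -3.8561)
p = sqrt(-40 + 2*I*sqrt(5)) (p = sqrt(2*I*sqrt(5) - 40) = sqrt(-40 + 2*I*sqrt(5)) ≈ 0.353 + 6.3344*I)
c = -1662/431 ≈ -3.8561
c*p = -1662*sqrt(-40 + 2*I*sqrt(5))/431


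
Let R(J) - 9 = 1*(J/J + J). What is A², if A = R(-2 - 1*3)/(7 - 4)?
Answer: 25/9 ≈ 2.7778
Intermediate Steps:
R(J) = 10 + J (R(J) = 9 + 1*(J/J + J) = 9 + 1*(1 + J) = 9 + (1 + J) = 10 + J)
A = 5/3 (A = (10 + (-2 - 1*3))/(7 - 4) = (10 + (-2 - 3))/3 = (10 - 5)/3 = (⅓)*5 = 5/3 ≈ 1.6667)
A² = (5/3)² = 25/9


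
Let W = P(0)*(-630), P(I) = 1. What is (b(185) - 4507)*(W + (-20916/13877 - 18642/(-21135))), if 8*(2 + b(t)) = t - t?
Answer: 277989339154428/97763465 ≈ 2.8435e+6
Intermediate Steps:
b(t) = -2 (b(t) = -2 + (t - t)/8 = -2 + (⅛)*0 = -2 + 0 = -2)
W = -630 (W = 1*(-630) = -630)
(b(185) - 4507)*(W + (-20916/13877 - 18642/(-21135))) = (-2 - 4507)*(-630 + (-20916/13877 - 18642/(-21135))) = -4509*(-630 + (-20916*1/13877 - 18642*(-1/21135))) = -4509*(-630 + (-20916/13877 + 6214/7045)) = -4509*(-630 - 61121542/97763465) = -4509*(-61652104492/97763465) = 277989339154428/97763465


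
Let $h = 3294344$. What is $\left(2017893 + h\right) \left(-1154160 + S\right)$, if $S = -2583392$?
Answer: $-19854762023824$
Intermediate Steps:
$\left(2017893 + h\right) \left(-1154160 + S\right) = \left(2017893 + 3294344\right) \left(-1154160 - 2583392\right) = 5312237 \left(-3737552\right) = -19854762023824$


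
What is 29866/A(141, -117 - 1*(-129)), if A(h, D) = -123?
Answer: -29866/123 ≈ -242.81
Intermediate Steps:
29866/A(141, -117 - 1*(-129)) = 29866/(-123) = 29866*(-1/123) = -29866/123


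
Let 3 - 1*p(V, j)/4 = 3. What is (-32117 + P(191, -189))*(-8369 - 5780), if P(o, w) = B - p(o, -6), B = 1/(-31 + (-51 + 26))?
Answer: 25447726397/56 ≈ 4.5442e+8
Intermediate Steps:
p(V, j) = 0 (p(V, j) = 12 - 4*3 = 12 - 12 = 0)
B = -1/56 (B = 1/(-31 - 25) = 1/(-56) = -1/56 ≈ -0.017857)
P(o, w) = -1/56 (P(o, w) = -1/56 - 1*0 = -1/56 + 0 = -1/56)
(-32117 + P(191, -189))*(-8369 - 5780) = (-32117 - 1/56)*(-8369 - 5780) = -1798553/56*(-14149) = 25447726397/56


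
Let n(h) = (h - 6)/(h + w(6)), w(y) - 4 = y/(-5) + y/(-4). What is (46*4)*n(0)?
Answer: -11040/13 ≈ -849.23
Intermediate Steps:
w(y) = 4 - 9*y/20 (w(y) = 4 + (y/(-5) + y/(-4)) = 4 + (y*(-1/5) + y*(-1/4)) = 4 + (-y/5 - y/4) = 4 - 9*y/20)
n(h) = (-6 + h)/(13/10 + h) (n(h) = (h - 6)/(h + (4 - 9/20*6)) = (-6 + h)/(h + (4 - 27/10)) = (-6 + h)/(h + 13/10) = (-6 + h)/(13/10 + h))
(46*4)*n(0) = (46*4)*(10*(-6 + 0)/(13 + 10*0)) = 184*(10*(-6)/(13 + 0)) = 184*(10*(-6)/13) = 184*(10*(1/13)*(-6)) = 184*(-60/13) = -11040/13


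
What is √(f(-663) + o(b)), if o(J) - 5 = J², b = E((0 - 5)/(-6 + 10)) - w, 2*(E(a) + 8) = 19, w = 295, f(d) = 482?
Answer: √346517/2 ≈ 294.33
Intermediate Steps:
E(a) = 3/2 (E(a) = -8 + (½)*19 = -8 + 19/2 = 3/2)
b = -587/2 (b = 3/2 - 1*295 = 3/2 - 295 = -587/2 ≈ -293.50)
o(J) = 5 + J²
√(f(-663) + o(b)) = √(482 + (5 + (-587/2)²)) = √(482 + (5 + 344569/4)) = √(482 + 344589/4) = √(346517/4) = √346517/2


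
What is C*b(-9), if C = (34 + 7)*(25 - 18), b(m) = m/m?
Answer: 287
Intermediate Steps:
b(m) = 1
C = 287 (C = 41*7 = 287)
C*b(-9) = 287*1 = 287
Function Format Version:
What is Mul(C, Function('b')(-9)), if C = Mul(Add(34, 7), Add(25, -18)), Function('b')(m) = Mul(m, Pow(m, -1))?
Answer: 287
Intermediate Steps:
Function('b')(m) = 1
C = 287 (C = Mul(41, 7) = 287)
Mul(C, Function('b')(-9)) = Mul(287, 1) = 287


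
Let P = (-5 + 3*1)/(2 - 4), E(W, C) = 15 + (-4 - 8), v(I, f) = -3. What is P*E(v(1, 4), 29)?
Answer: 3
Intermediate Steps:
E(W, C) = 3 (E(W, C) = 15 - 12 = 3)
P = 1 (P = (-5 + 3)/(-2) = -2*(-1/2) = 1)
P*E(v(1, 4), 29) = 1*3 = 3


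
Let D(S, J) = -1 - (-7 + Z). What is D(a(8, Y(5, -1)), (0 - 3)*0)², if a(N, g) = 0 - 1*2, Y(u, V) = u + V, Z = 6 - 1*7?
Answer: 49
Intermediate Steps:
Z = -1 (Z = 6 - 7 = -1)
Y(u, V) = V + u
a(N, g) = -2 (a(N, g) = 0 - 2 = -2)
D(S, J) = 7 (D(S, J) = -1 - (-7 - 1) = -1 - 1*(-8) = -1 + 8 = 7)
D(a(8, Y(5, -1)), (0 - 3)*0)² = 7² = 49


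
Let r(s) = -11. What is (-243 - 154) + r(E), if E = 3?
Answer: -408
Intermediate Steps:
(-243 - 154) + r(E) = (-243 - 154) - 11 = -397 - 11 = -408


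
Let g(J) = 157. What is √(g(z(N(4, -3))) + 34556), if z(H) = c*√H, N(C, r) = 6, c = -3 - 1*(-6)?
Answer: 3*√3857 ≈ 186.31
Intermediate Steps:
c = 3 (c = -3 + 6 = 3)
z(H) = 3*√H
√(g(z(N(4, -3))) + 34556) = √(157 + 34556) = √34713 = 3*√3857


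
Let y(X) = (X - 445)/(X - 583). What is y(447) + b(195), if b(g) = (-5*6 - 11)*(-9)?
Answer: 25091/68 ≈ 368.99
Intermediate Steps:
y(X) = (-445 + X)/(-583 + X)
b(g) = 369 (b(g) = (-30 - 11)*(-9) = -41*(-9) = 369)
y(447) + b(195) = (-445 + 447)/(-583 + 447) + 369 = 2/(-136) + 369 = -1/136*2 + 369 = -1/68 + 369 = 25091/68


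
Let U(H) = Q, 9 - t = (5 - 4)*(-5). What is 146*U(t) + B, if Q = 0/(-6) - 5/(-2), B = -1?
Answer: 364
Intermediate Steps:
t = 14 (t = 9 - (5 - 4)*(-5) = 9 - (-5) = 9 - 1*(-5) = 9 + 5 = 14)
Q = 5/2 (Q = 0*(-1/6) - 5*(-1/2) = 0 + 5/2 = 5/2 ≈ 2.5000)
U(H) = 5/2
146*U(t) + B = 146*(5/2) - 1 = 365 - 1 = 364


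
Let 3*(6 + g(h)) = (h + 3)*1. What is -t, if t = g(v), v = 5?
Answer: 10/3 ≈ 3.3333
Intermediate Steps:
g(h) = -5 + h/3 (g(h) = -6 + ((h + 3)*1)/3 = -6 + ((3 + h)*1)/3 = -6 + (3 + h)/3 = -6 + (1 + h/3) = -5 + h/3)
t = -10/3 (t = -5 + (⅓)*5 = -5 + 5/3 = -10/3 ≈ -3.3333)
-t = -1*(-10/3) = 10/3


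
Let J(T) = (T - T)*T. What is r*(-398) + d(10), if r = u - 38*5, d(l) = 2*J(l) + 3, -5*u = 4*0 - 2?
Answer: 377319/5 ≈ 75464.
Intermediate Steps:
u = ⅖ (u = -(4*0 - 2)/5 = -(0 - 2)/5 = -⅕*(-2) = ⅖ ≈ 0.40000)
J(T) = 0 (J(T) = 0*T = 0)
d(l) = 3 (d(l) = 2*0 + 3 = 0 + 3 = 3)
r = -948/5 (r = ⅖ - 38*5 = ⅖ - 1*190 = ⅖ - 190 = -948/5 ≈ -189.60)
r*(-398) + d(10) = -948/5*(-398) + 3 = 377304/5 + 3 = 377319/5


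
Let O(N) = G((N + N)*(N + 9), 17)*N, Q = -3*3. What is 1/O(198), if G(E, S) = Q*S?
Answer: -1/30294 ≈ -3.3010e-5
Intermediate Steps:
Q = -9
G(E, S) = -9*S
O(N) = -153*N (O(N) = (-9*17)*N = -153*N)
1/O(198) = 1/(-153*198) = 1/(-30294) = -1/30294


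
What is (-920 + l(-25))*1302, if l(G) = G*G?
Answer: -384090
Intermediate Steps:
l(G) = G²
(-920 + l(-25))*1302 = (-920 + (-25)²)*1302 = (-920 + 625)*1302 = -295*1302 = -384090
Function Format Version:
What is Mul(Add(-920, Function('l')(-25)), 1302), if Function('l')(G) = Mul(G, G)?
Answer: -384090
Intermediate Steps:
Function('l')(G) = Pow(G, 2)
Mul(Add(-920, Function('l')(-25)), 1302) = Mul(Add(-920, Pow(-25, 2)), 1302) = Mul(Add(-920, 625), 1302) = Mul(-295, 1302) = -384090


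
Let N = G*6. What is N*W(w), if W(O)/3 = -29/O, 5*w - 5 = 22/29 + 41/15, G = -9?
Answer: 5109075/1847 ≈ 2766.1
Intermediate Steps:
w = 3694/2175 (w = 1 + (22/29 + 41/15)/5 = 1 + (1/5)*(1519/435) = 1 + 1519/2175 = 3694/2175 ≈ 1.6984)
N = -54 (N = -9*6 = -54)
W(O) = -87/O (W(O) = 3*(-29/O) = -87/O)
N*W(w) = -(-4698)/3694/2175 = -(-4698)*2175/3694 = -54*(-189225/3694) = 5109075/1847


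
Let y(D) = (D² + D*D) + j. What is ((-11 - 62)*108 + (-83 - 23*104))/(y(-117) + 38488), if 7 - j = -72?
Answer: -10359/65945 ≈ -0.15709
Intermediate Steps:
j = 79 (j = 7 - 1*(-72) = 7 + 72 = 79)
y(D) = 79 + 2*D² (y(D) = (D² + D*D) + 79 = (D² + D²) + 79 = 2*D² + 79 = 79 + 2*D²)
((-11 - 62)*108 + (-83 - 23*104))/(y(-117) + 38488) = ((-11 - 62)*108 + (-83 - 23*104))/((79 + 2*(-117)²) + 38488) = (-73*108 + (-83 - 2392))/((79 + 2*13689) + 38488) = (-7884 - 2475)/((79 + 27378) + 38488) = -10359/(27457 + 38488) = -10359/65945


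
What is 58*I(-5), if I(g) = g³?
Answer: -7250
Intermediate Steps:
58*I(-5) = 58*(-5)³ = 58*(-125) = -7250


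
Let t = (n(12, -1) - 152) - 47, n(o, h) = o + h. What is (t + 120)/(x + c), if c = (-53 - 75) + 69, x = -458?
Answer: 68/517 ≈ 0.13153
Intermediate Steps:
n(o, h) = h + o
t = -188 (t = ((-1 + 12) - 152) - 47 = (11 - 152) - 47 = -141 - 47 = -188)
c = -59 (c = -128 + 69 = -59)
(t + 120)/(x + c) = (-188 + 120)/(-458 - 59) = -68/(-517) = -68*(-1/517) = 68/517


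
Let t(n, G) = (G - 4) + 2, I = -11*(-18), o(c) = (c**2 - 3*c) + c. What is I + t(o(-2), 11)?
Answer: 207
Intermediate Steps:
o(c) = c**2 - 2*c
I = 198
t(n, G) = -2 + G (t(n, G) = (-4 + G) + 2 = -2 + G)
I + t(o(-2), 11) = 198 + (-2 + 11) = 198 + 9 = 207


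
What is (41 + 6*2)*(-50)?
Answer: -2650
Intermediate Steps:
(41 + 6*2)*(-50) = (41 + 12)*(-50) = 53*(-50) = -2650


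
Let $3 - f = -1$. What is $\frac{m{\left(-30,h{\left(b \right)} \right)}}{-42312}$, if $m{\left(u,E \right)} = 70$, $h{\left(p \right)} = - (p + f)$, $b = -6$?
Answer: $- \frac{35}{21156} \approx -0.0016544$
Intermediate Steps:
$f = 4$ ($f = 3 - -1 = 3 + 1 = 4$)
$h{\left(p \right)} = -4 - p$ ($h{\left(p \right)} = - (p + 4) = - (4 + p) = -4 - p$)
$\frac{m{\left(-30,h{\left(b \right)} \right)}}{-42312} = \frac{70}{-42312} = 70 \left(- \frac{1}{42312}\right) = - \frac{35}{21156}$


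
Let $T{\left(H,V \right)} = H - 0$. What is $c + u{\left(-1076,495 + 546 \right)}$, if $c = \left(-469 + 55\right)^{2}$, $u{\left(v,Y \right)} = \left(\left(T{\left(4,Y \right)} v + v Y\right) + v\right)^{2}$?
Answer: $1266741417412$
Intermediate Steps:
$T{\left(H,V \right)} = H$ ($T{\left(H,V \right)} = H + 0 = H$)
$u{\left(v,Y \right)} = \left(5 v + Y v\right)^{2}$ ($u{\left(v,Y \right)} = \left(\left(4 v + v Y\right) + v\right)^{2} = \left(\left(4 v + Y v\right) + v\right)^{2} = \left(5 v + Y v\right)^{2}$)
$c = 171396$ ($c = \left(-414\right)^{2} = 171396$)
$c + u{\left(-1076,495 + 546 \right)} = 171396 + \left(-1076\right)^{2} \left(5 + \left(495 + 546\right)\right)^{2} = 171396 + 1157776 \left(5 + 1041\right)^{2} = 171396 + 1157776 \cdot 1046^{2} = 171396 + 1157776 \cdot 1094116 = 171396 + 1266741246016 = 1266741417412$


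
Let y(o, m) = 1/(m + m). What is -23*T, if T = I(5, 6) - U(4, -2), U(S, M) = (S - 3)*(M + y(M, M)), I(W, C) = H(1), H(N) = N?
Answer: -299/4 ≈ -74.750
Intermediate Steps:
I(W, C) = 1
y(o, m) = 1/(2*m)
U(S, M) = (-3 + S)*(M + 1/(2*M)) (U(S, M) = (S - 3)*(M + 1/(2*M)) = (-3 + S)*(M + 1/(2*M)))
T = 13/4 (T = 1 - (-3 + 4 + 2*(-2)²*(-3 + 4))/(2*(-2)) = 1 - (-1)*(-3 + 4 + 2*4*1)/(2*2) = 1 - (-1)*(-3 + 4 + 8)/(2*2) = 1 - (-1)*9/(2*2) = 1 - 1*(-9/4) = 1 + 9/4 = 13/4 ≈ 3.2500)
-23*T = -23*13/4 = -299/4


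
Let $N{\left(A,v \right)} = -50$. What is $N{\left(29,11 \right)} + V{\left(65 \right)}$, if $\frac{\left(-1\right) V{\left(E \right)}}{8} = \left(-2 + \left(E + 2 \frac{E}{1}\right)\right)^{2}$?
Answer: $-298042$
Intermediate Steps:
$V{\left(E \right)} = - 8 \left(-2 + 3 E\right)^{2}$ ($V{\left(E \right)} = - 8 \left(-2 + \left(E + 2 \frac{E}{1}\right)\right)^{2} = - 8 \left(-2 + \left(E + 2 E 1\right)\right)^{2} = - 8 \left(-2 + \left(E + 2 E\right)\right)^{2} = - 8 \left(-2 + 3 E\right)^{2}$)
$N{\left(29,11 \right)} + V{\left(65 \right)} = -50 - 8 \left(-2 + 3 \cdot 65\right)^{2} = -50 - 8 \left(-2 + 195\right)^{2} = -50 - 8 \cdot 193^{2} = -50 - 297992 = -298042$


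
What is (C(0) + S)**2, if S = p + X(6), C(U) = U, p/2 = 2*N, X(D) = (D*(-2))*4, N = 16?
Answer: 256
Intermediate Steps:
X(D) = -8*D (X(D) = -2*D*4 = -8*D)
p = 64 (p = 2*(2*16) = 2*32 = 64)
S = 16 (S = 64 - 8*6 = 64 - 48 = 16)
(C(0) + S)**2 = (0 + 16)**2 = 16**2 = 256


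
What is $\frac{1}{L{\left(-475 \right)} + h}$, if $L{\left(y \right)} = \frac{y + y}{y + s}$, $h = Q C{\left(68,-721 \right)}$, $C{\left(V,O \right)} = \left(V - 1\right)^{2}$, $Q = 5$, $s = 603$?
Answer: $\frac{64}{1436005} \approx 4.4568 \cdot 10^{-5}$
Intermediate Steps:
$C{\left(V,O \right)} = \left(-1 + V\right)^{2}$
$h = 22445$ ($h = 5 \left(-1 + 68\right)^{2} = 5 \cdot 67^{2} = 5 \cdot 4489 = 22445$)
$L{\left(y \right)} = \frac{2 y}{603 + y}$ ($L{\left(y \right)} = \frac{y + y}{y + 603} = \frac{2 y}{603 + y}$)
$\frac{1}{L{\left(-475 \right)} + h} = \frac{1}{2 \left(-475\right) \frac{1}{603 - 475} + 22445} = \frac{1}{2 \left(-475\right) \frac{1}{128} + 22445} = \frac{1}{- \frac{475}{64} + 22445} = \frac{1}{\frac{1436005}{64}} = \frac{64}{1436005}$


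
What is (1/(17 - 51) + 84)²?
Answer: 8151025/1156 ≈ 7051.1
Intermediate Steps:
(1/(17 - 51) + 84)² = (1/(-34) + 84)² = (-1/34 + 84)² = (2855/34)² = 8151025/1156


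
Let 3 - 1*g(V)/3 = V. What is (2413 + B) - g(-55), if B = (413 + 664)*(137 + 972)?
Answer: 1196632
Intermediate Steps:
g(V) = 9 - 3*V
B = 1194393 (B = 1077*1109 = 1194393)
(2413 + B) - g(-55) = (2413 + 1194393) - (9 - 3*(-55)) = 1196806 - (9 + 165) = 1196806 - 1*174 = 1196806 - 174 = 1196632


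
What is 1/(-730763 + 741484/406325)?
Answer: -406325/296926534491 ≈ -1.3684e-6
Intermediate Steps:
1/(-730763 + 741484/406325) = 1/(-296926534491/406325) = -406325/296926534491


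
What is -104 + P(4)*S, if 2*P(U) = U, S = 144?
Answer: 184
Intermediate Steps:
P(U) = U/2
-104 + P(4)*S = -104 + ((1/2)*4)*144 = -104 + 2*144 = -104 + 288 = 184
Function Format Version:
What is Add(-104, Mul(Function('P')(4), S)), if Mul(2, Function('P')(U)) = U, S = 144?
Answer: 184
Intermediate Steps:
Function('P')(U) = Mul(Rational(1, 2), U)
Add(-104, Mul(Function('P')(4), S)) = Add(-104, Mul(Mul(Rational(1, 2), 4), 144)) = Add(-104, Mul(2, 144)) = Add(-104, 288) = 184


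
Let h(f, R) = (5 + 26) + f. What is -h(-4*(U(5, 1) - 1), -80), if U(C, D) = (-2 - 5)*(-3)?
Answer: 49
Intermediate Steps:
U(C, D) = 21 (U(C, D) = -7*(-3) = 21)
h(f, R) = 31 + f
-h(-4*(U(5, 1) - 1), -80) = -(31 - 4*(21 - 1)) = -(31 - 4*20) = -(31 - 80) = -1*(-49) = 49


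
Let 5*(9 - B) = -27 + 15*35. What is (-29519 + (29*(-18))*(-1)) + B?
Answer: -145438/5 ≈ -29088.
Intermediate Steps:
B = -453/5 (B = 9 - (-27 + 15*35)/5 = 9 - (-27 + 525)/5 = 9 - ⅕*498 = 9 - 498/5 = -453/5 ≈ -90.600)
(-29519 + (29*(-18))*(-1)) + B = (-29519 + (29*(-18))*(-1)) - 453/5 = (-29519 - 522*(-1)) - 453/5 = (-29519 + 522) - 453/5 = -28997 - 453/5 = -145438/5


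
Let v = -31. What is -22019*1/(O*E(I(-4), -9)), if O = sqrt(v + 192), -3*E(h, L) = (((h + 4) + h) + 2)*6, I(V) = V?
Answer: -22019*sqrt(161)/644 ≈ -433.83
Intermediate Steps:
E(h, L) = -12 - 4*h (E(h, L) = -(((h + 4) + h) + 2)*6/3 = -(((4 + h) + h) + 2)*6/3 = -((4 + 2*h) + 2)*6/3 = -(6 + 2*h)*6/3 = -(36 + 12*h)/3 = -12 - 4*h)
O = sqrt(161) (O = sqrt(-31 + 192) = sqrt(161) ≈ 12.689)
-22019*1/(O*E(I(-4), -9)) = -22019*sqrt(161)/(161*(-12 - 4*(-4))) = -22019*sqrt(161)/(161*(-12 + 16)) = -22019*sqrt(161)/644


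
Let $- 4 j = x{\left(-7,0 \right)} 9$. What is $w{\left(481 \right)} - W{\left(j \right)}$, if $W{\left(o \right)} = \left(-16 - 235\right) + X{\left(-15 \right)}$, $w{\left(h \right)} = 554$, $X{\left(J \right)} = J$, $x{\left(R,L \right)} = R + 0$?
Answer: $820$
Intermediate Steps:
$x{\left(R,L \right)} = R$
$j = \frac{63}{4}$ ($j = - \frac{\left(-7\right) 9}{4} = \left(- \frac{1}{4}\right) \left(-63\right) = \frac{63}{4} \approx 15.75$)
$W{\left(o \right)} = -266$ ($W{\left(o \right)} = \left(-16 - 235\right) - 15 = -251 - 15 = -266$)
$w{\left(481 \right)} - W{\left(j \right)} = 554 - -266 = 554 + 266 = 820$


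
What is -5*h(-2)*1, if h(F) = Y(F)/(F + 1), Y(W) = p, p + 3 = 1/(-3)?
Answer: -50/3 ≈ -16.667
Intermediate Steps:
p = -10/3 (p = -3 + 1/(-3) = -3 + 1*(-1/3) = -3 - 1/3 = -10/3 ≈ -3.3333)
Y(W) = -10/3
h(F) = -10/(3*(1 + F)) (h(F) = -10/3/(F + 1) = -10/3/(1 + F) = -10/(3*(1 + F)))
-5*h(-2)*1 = -(-50)/(3 + 3*(-2))*1 = -(-50)/(3 - 6)*1 = -(-50)/(-3)*1 = -(-50)*(-1)/3*1 = -5*10/3*1 = -50/3*1 = -50/3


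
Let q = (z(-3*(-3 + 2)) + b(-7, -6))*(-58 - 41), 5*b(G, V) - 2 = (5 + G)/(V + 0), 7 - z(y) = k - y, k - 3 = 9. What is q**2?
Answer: 576081/25 ≈ 23043.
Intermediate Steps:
k = 12 (k = 3 + 9 = 12)
z(y) = -5 + y (z(y) = 7 - (12 - y) = 7 + (-12 + y) = -5 + y)
b(G, V) = 2/5 + (5 + G)/(5*V) (b(G, V) = 2/5 + ((5 + G)/(V + 0))/5 = 2/5 + ((5 + G)/V)/5 = 2/5 + (5 + G)/(5*V))
q = 759/5 (q = ((-5 - 3*(-3 + 2)) + (1/5)*(5 - 7 + 2*(-6))/(-6))*(-58 - 41) = ((-5 - 3*(-1)) + (1/5)*(-1/6)*(5 - 7 - 12))*(-99) = ((-5 + 3) + (1/5)*(-1/6)*(-14))*(-99) = (-2 + 7/15)*(-99) = -23/15*(-99) = 759/5 ≈ 151.80)
q**2 = (759/5)**2 = 576081/25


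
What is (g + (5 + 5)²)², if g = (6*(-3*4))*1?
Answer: 784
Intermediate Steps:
g = -72 (g = (6*(-12))*1 = -72*1 = -72)
(g + (5 + 5)²)² = (-72 + (5 + 5)²)² = (-72 + 10²)² = (-72 + 100)² = 28² = 784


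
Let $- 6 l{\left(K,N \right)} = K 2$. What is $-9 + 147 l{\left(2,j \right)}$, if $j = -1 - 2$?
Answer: $-107$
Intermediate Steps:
$j = -3$
$l{\left(K,N \right)} = - \frac{K}{3}$ ($l{\left(K,N \right)} = - \frac{K 2}{6} = - \frac{2 K}{6} = - \frac{K}{3}$)
$-9 + 147 l{\left(2,j \right)} = -9 + 147 \left(\left(- \frac{1}{3}\right) 2\right) = -9 + 147 \left(- \frac{2}{3}\right) = -9 - 98 = -107$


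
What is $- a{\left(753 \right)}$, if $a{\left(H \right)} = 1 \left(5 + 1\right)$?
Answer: $-6$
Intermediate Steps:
$a{\left(H \right)} = 6$ ($a{\left(H \right)} = 1 \cdot 6 = 6$)
$- a{\left(753 \right)} = \left(-1\right) 6 = -6$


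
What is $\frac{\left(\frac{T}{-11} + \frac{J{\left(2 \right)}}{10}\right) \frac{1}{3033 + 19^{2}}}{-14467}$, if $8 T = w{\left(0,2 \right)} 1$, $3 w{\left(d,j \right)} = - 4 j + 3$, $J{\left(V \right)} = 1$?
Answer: $- \frac{157}{64813317360} \approx -2.4223 \cdot 10^{-9}$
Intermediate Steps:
$w{\left(d,j \right)} = 1 - \frac{4 j}{3}$ ($w{\left(d,j \right)} = \frac{- 4 j + 3}{3} = \frac{3 - 4 j}{3} = 1 - \frac{4 j}{3}$)
$T = - \frac{5}{24}$ ($T = \frac{\left(1 - \frac{8}{3}\right) 1}{8} = \frac{\left(- \frac{5}{3}\right) 1}{8} = \frac{1}{8} \left(- \frac{5}{3}\right) = - \frac{5}{24} \approx -0.20833$)
$\frac{\left(\frac{T}{-11} + \frac{J{\left(2 \right)}}{10}\right) \frac{1}{3033 + 19^{2}}}{-14467} = \frac{\left(- \frac{5}{24 \left(-11\right)} + 1 \cdot \frac{1}{10}\right) \frac{1}{3033 + 19^{2}}}{-14467} = \frac{\left(- \frac{5}{24}\right) \left(- \frac{1}{11}\right) + 1 \cdot \frac{1}{10}}{3033 + 361} \left(- \frac{1}{14467}\right) = \frac{\frac{5}{264} + \frac{1}{10}}{3394} \left(- \frac{1}{14467}\right) = \frac{157}{1320} \cdot \frac{1}{3394} \left(- \frac{1}{14467}\right) = \frac{157}{4480080} \left(- \frac{1}{14467}\right) = - \frac{157}{64813317360}$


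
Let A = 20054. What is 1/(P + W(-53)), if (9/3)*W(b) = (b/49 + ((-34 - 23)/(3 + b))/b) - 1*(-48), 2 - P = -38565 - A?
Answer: 389550/22841900107 ≈ 1.7054e-5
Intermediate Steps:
P = 58621 (P = 2 - (-38565 - 1*20054) = 2 - (-38565 - 20054) = 2 - 1*(-58619) = 2 + 58619 = 58621)
W(b) = 16 + b/147 - 19/(b*(3 + b)) (W(b) = ((b/49 + ((-34 - 23)/(3 + b))/b) - 1*(-48))/3 = ((b*(1/49) + (-57/(3 + b))/b) + 48)/3 = ((b/49 - 57/(b*(3 + b))) + 48)/3 = (48 + b/49 - 57/(b*(3 + b)))/3 = 16 + b/147 - 19/(b*(3 + b)))
1/(P + W(-53)) = 1/(58621 + (1/147)*(-2793 + (-53)**3 + 2355*(-53)**2 + 7056*(-53))/(-53*(3 - 53))) = 1/(58621 + (1/147)*(-1/53)*(-2793 - 148877 + 2355*2809 - 373968)/(-50)) = 1/(58621 + (1/147)*(-1/53)*(-1/50)*(-2793 - 148877 + 6615195 - 373968)) = 1/(58621 + (1/147)*(-1/53)*(-1/50)*6089557) = 1/(58621 + 6089557/389550) = 1/(22841900107/389550) = 389550/22841900107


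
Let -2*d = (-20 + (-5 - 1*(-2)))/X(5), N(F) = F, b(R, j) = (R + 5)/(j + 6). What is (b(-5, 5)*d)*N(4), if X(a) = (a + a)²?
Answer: 0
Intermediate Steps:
b(R, j) = (5 + R)/(6 + j)
X(a) = 4*a² (X(a) = (2*a)² = 4*a²)
d = 23/200 (d = -(-20 + (-5 - 1*(-2)))/(2*(4*5²)) = -(-20 + (-5 + 2))/(2*(4*25)) = -(-20 - 3)/(2*100) = -(-23)/(2*100) = -½*(-23/100) = 23/200 ≈ 0.11500)
(b(-5, 5)*d)*N(4) = (((5 - 5)/(6 + 5))*(23/200))*4 = ((0/11)*(23/200))*4 = (((1/11)*0)*(23/200))*4 = (0*(23/200))*4 = 0*4 = 0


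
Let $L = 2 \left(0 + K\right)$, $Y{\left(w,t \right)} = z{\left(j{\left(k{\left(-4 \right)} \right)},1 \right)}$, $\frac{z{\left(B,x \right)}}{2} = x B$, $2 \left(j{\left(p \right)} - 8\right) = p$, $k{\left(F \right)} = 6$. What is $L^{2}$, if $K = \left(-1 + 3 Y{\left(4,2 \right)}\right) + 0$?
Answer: $16900$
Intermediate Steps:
$j{\left(p \right)} = 8 + \frac{p}{2}$
$z{\left(B,x \right)} = 2 B x$ ($z{\left(B,x \right)} = 2 x B = 2 B x$)
$Y{\left(w,t \right)} = 22$ ($Y{\left(w,t \right)} = 2 \left(8 + \frac{1}{2} \cdot 6\right) 1 = 2 \left(8 + 3\right) 1 = 2 \cdot 11 \cdot 1 = 22$)
$K = 65$ ($K = \left(-1 + 3 \cdot 22\right) + 0 = \left(-1 + 66\right) + 0 = 65 + 0 = 65$)
$L = 130$ ($L = 2 \left(0 + 65\right) = 2 \cdot 65 = 130$)
$L^{2} = 130^{2} = 16900$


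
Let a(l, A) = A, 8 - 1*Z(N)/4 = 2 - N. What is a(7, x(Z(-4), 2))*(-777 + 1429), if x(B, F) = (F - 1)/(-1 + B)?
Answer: 652/7 ≈ 93.143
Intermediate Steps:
Z(N) = 24 + 4*N (Z(N) = 32 - 4*(2 - N) = 32 + (-8 + 4*N) = 24 + 4*N)
x(B, F) = (-1 + F)/(-1 + B)
a(7, x(Z(-4), 2))*(-777 + 1429) = ((-1 + 2)/(-1 + (24 + 4*(-4))))*(-777 + 1429) = (1/(-1 + (24 - 16)))*652 = (1/(-1 + 8))*652 = (1/7)*652 = 652/7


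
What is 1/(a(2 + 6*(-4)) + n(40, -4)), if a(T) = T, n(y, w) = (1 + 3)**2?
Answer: -1/6 ≈ -0.16667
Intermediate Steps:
n(y, w) = 16 (n(y, w) = 4**2 = 16)
1/(a(2 + 6*(-4)) + n(40, -4)) = 1/((2 + 6*(-4)) + 16) = 1/((2 - 24) + 16) = 1/(-22 + 16) = 1/(-6) = -1/6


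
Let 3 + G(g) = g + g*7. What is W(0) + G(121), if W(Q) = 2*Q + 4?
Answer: 969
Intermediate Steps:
W(Q) = 4 + 2*Q
G(g) = -3 + 8*g (G(g) = -3 + (g + g*7) = -3 + (g + 7*g) = -3 + 8*g)
W(0) + G(121) = (4 + 2*0) + (-3 + 8*121) = (4 + 0) + (-3 + 968) = 4 + 965 = 969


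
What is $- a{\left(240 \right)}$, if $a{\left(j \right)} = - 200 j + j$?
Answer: $47760$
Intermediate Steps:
$a{\left(j \right)} = - 199 j$
$- a{\left(240 \right)} = - \left(-199\right) 240 = \left(-1\right) \left(-47760\right) = 47760$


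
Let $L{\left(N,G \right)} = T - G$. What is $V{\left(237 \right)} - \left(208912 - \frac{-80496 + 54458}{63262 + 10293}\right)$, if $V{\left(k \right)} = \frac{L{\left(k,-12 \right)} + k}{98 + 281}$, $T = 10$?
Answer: $- \frac{123912823751}{593135} \approx -2.0891 \cdot 10^{5}$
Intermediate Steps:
$L{\left(N,G \right)} = 10 - G$
$V{\left(k \right)} = \frac{22}{379} + \frac{k}{379}$ ($V{\left(k \right)} = \frac{\left(10 - -12\right) + k}{98 + 281} = \frac{\left(10 + 12\right) + k}{379} = \left(22 + k\right) \frac{1}{379} = \frac{22}{379} + \frac{k}{379}$)
$V{\left(237 \right)} - \left(208912 - \frac{-80496 + 54458}{63262 + 10293}\right) = \left(\frac{22}{379} + \frac{1}{379} \cdot 237\right) - \left(208912 - \frac{-80496 + 54458}{63262 + 10293}\right) = \left(\frac{22}{379} + \frac{237}{379}\right) - \left(208912 + \frac{26038}{73555}\right) = \frac{259}{379} - \frac{326947834}{1565} = - \frac{123912823751}{593135}$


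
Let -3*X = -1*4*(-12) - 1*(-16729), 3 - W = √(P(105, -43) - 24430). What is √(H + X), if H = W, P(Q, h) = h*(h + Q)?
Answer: √(-50304 - 18*I*√6774)/3 ≈ 1.1008 - 74.77*I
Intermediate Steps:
P(Q, h) = h*(Q + h)
W = 3 - 2*I*√6774 (W = 3 - √(-43*(105 - 43) - 24430) = 3 - √(-43*62 - 24430) = 3 - √(-2666 - 24430) = 3 - √(-27096) = 3 - 2*I*√6774 ≈ 3.0 - 164.61*I)
H = 3 - 2*I*√6774 ≈ 3.0 - 164.61*I
X = -16777/3 (X = -(-1*4*(-12) - 1*(-16729))/3 = -(-4*(-12) + 16729)/3 = -(48 + 16729)/3 = -⅓*16777 = -16777/3 ≈ -5592.3)
√(H + X) = √((3 - 2*I*√6774) - 16777/3) = √(-16768/3 - 2*I*√6774)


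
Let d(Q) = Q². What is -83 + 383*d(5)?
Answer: 9492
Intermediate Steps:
-83 + 383*d(5) = -83 + 383*5² = -83 + 383*25 = -83 + 9575 = 9492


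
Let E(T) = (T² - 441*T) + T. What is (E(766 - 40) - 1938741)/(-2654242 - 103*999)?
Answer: 1731105/2757139 ≈ 0.62786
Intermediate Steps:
E(T) = T² - 440*T
(E(766 - 40) - 1938741)/(-2654242 - 103*999) = ((766 - 40)*(-440 + (766 - 40)) - 1938741)/(-2654242 - 103*999) = (726*(-440 + 726) - 1938741)/(-2654242 - 102897) = (726*286 - 1938741)/(-2757139) = (207636 - 1938741)*(-1/2757139) = -1731105*(-1/2757139) = 1731105/2757139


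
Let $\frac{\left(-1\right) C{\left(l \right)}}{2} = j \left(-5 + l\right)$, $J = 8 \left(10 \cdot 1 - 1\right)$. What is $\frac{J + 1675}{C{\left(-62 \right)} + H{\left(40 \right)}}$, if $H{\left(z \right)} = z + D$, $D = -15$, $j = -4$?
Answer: $- \frac{1747}{511} \approx -3.4188$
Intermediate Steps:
$J = 72$ ($J = 8 \left(10 - 1\right) = 8 \cdot 9 = 72$)
$H{\left(z \right)} = -15 + z$ ($H{\left(z \right)} = z - 15 = -15 + z$)
$C{\left(l \right)} = -40 + 8 l$ ($C{\left(l \right)} = - 2 \left(- 4 \left(-5 + l\right)\right) = - 2 \left(20 - 4 l\right) = -40 + 8 l$)
$\frac{J + 1675}{C{\left(-62 \right)} + H{\left(40 \right)}} = \frac{72 + 1675}{\left(-40 + 8 \left(-62\right)\right) + \left(-15 + 40\right)} = \frac{1747}{\left(-40 - 496\right) + 25} = \frac{1747}{-536 + 25} = \frac{1747}{-511} = 1747 \left(- \frac{1}{511}\right) = - \frac{1747}{511}$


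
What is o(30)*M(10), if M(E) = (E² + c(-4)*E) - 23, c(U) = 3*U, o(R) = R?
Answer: -1290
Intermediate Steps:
M(E) = -23 + E² - 12*E (M(E) = (E² + (3*(-4))*E) - 23 = (E² - 12*E) - 23 = -23 + E² - 12*E)
o(30)*M(10) = 30*(-23 + 10² - 12*10) = 30*(-23 + 100 - 120) = 30*(-43) = -1290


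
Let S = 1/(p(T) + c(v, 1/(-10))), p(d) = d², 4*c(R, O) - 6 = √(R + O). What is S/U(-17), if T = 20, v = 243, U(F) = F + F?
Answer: -32120/438428827 + 2*√24290/438428827 ≈ -7.2551e-5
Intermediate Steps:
U(F) = 2*F
c(R, O) = 3/2 + √(O + R)/4 (c(R, O) = 3/2 + √(R + O)/4 = 3/2 + √(O + R)/4)
S = 1/(803/2 + √24290/40) (S = 1/(20² + (3/2 + √(1/(-10) + 243)/4)) = 1/(400 + (3/2 + √(-⅒ + 243)/4)) = 1/(400 + (3/2 + √(2429/10)/4)) = 1/(400 + (3/2 + (√24290/10)/4)) = 1/(400 + (3/2 + √24290/40)) = 1/(803/2 + √24290/40) ≈ 0.0024667)
S/U(-17) = (64240/25789931 - 4*√24290/25789931)/((2*(-17))) = (64240/25789931 - 4*√24290/25789931)/(-34) = (64240/25789931 - 4*√24290/25789931)*(-1/34) = -32120/438428827 + 2*√24290/438428827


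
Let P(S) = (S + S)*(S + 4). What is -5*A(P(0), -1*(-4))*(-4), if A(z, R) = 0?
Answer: 0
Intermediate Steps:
P(S) = 2*S*(4 + S) (P(S) = (2*S)*(4 + S) = 2*S*(4 + S))
-5*A(P(0), -1*(-4))*(-4) = -5*0*(-4) = 0*(-4) = 0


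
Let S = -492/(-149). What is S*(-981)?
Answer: -482652/149 ≈ -3239.3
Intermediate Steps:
S = 492/149 (S = -492*(-1/149) = 492/149 ≈ 3.3020)
S*(-981) = (492/149)*(-981) = -482652/149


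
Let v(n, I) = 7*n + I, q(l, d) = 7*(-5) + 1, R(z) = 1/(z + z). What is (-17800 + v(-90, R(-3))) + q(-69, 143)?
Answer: -110785/6 ≈ -18464.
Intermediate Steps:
R(z) = 1/(2*z)
q(l, d) = -34 (q(l, d) = -35 + 1 = -34)
v(n, I) = I + 7*n
(-17800 + v(-90, R(-3))) + q(-69, 143) = (-17800 + ((½)/(-3) + 7*(-90))) - 34 = (-17800 + ((½)*(-⅓) - 630)) - 34 = (-17800 + (-⅙ - 630)) - 34 = (-17800 - 3781/6) - 34 = -110581/6 - 34 = -110785/6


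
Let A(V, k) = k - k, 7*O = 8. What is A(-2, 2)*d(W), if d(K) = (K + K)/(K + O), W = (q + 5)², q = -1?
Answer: 0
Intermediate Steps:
O = 8/7 (O = (⅐)*8 = 8/7 ≈ 1.1429)
A(V, k) = 0
W = 16 (W = (-1 + 5)² = 4² = 16)
d(K) = 2*K/(8/7 + K) (d(K) = (K + K)/(K + 8/7) = (2*K)/(8/7 + K) = 2*K/(8/7 + K))
A(-2, 2)*d(W) = 0*(14*16/(8 + 7*16)) = 0*(14*16/(8 + 112)) = 0*(14*16/120) = 0*(14*16*(1/120)) = 0*(28/15) = 0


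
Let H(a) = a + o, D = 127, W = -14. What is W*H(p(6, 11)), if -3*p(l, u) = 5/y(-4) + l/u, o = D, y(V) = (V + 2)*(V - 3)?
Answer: -58535/33 ≈ -1773.8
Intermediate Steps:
y(V) = (-3 + V)*(2 + V) (y(V) = (2 + V)*(-3 + V) = (-3 + V)*(2 + V))
o = 127
p(l, u) = -5/42 - l/(3*u) (p(l, u) = -(5/(-6 + (-4)² - 1*(-4)) + l/u)/3 = -(5/(-6 + 16 + 4) + l/u)/3 = -(5/14 + l/u)/3 = -5/42 - l/(3*u))
H(a) = 127 + a (H(a) = a + 127 = 127 + a)
W*H(p(6, 11)) = -14*(127 + (-5/42 - ⅓*6/11)) = -14*(127 + (-5/42 - ⅓*6*1/11)) = -14*(127 + (-5/42 - 2/11)) = -14*(127 - 139/462) = -14*58535/462 = -58535/33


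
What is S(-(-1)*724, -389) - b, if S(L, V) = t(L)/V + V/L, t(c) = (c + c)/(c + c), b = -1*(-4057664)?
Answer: -1142784410349/281636 ≈ -4.0577e+6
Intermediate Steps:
b = 4057664
t(c) = 1 (t(c) = (2*c)/((2*c)) = (2*c)*(1/(2*c)) = 1)
S(L, V) = 1/V + V/L
S(-(-1)*724, -389) - b = (1/(-389) - 389/((-(-1)*724))) - 1*4057664 = (-1/389 - 389/((-1*(-724)))) - 4057664 = (-1/389 - 389/724) - 4057664 = -152045/281636 - 4057664 = -1142784410349/281636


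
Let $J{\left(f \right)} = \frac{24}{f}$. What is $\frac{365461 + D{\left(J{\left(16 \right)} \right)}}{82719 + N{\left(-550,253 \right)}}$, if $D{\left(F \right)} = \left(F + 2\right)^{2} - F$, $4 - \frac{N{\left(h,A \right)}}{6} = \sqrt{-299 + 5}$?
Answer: $\frac{40320305347}{9128552844} + \frac{10233209 i \sqrt{6}}{4564276422} \approx 4.4169 + 0.0054918 i$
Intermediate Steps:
$N{\left(h,A \right)} = 24 - 42 i \sqrt{6}$ ($N{\left(h,A \right)} = 24 - 6 \sqrt{-299 + 5} = 24 - 6 \sqrt{-294} = 24 - 6 \cdot 7 i \sqrt{6} = 24 - 42 i \sqrt{6}$)
$D{\left(F \right)} = \left(2 + F\right)^{2} - F$
$\frac{365461 + D{\left(J{\left(16 \right)} \right)}}{82719 + N{\left(-550,253 \right)}} = \frac{365461 + \left(\left(2 + \frac{24}{16}\right)^{2} - \frac{24}{16}\right)}{82719 + \left(24 - 42 i \sqrt{6}\right)} = \frac{365461 + \left(\left(2 + 24 \cdot \frac{1}{16}\right)^{2} - 24 \cdot \frac{1}{16}\right)}{82743 - 42 i \sqrt{6}} = \frac{365461 + \left(\left(2 + \frac{3}{2}\right)^{2} - \frac{3}{2}\right)}{82743 - 42 i \sqrt{6}} = \frac{365461 - \left(\frac{3}{2} - \left(\frac{7}{2}\right)^{2}\right)}{82743 - 42 i \sqrt{6}} = \frac{365461 + \left(\frac{49}{4} - \frac{3}{2}\right)}{82743 - 42 i \sqrt{6}} = \frac{365461 + \frac{43}{4}}{82743 - 42 i \sqrt{6}} = \frac{1461887}{4 \left(82743 - 42 i \sqrt{6}\right)}$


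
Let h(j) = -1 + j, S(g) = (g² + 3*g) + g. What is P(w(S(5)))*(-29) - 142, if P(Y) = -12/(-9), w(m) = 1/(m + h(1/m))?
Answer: -542/3 ≈ -180.67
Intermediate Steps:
S(g) = g² + 4*g
w(m) = 1/(-1 + m + 1/m) (w(m) = 1/(m + (-1 + 1/m)) = 1/(-1 + m + 1/m))
P(Y) = 4/3 (P(Y) = -12*(-⅑) = 4/3)
P(w(S(5)))*(-29) - 142 = (4/3)*(-29) - 142 = -116/3 - 142 = -542/3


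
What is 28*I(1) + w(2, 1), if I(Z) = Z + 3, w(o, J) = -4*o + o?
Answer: 106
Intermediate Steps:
w(o, J) = -3*o
I(Z) = 3 + Z
28*I(1) + w(2, 1) = 28*(3 + 1) - 3*2 = 28*4 - 6 = 112 - 6 = 106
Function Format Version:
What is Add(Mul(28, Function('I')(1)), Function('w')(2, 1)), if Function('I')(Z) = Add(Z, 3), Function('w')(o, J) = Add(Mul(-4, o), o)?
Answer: 106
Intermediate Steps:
Function('w')(o, J) = Mul(-3, o)
Function('I')(Z) = Add(3, Z)
Add(Mul(28, Function('I')(1)), Function('w')(2, 1)) = Add(Mul(28, Add(3, 1)), Mul(-3, 2)) = Add(Mul(28, 4), -6) = Add(112, -6) = 106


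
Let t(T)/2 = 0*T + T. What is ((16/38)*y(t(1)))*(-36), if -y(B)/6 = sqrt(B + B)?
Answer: 3456/19 ≈ 181.89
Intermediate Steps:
t(T) = 2*T (t(T) = 2*(0*T + T) = 2*(0 + T) = 2*T)
y(B) = -6*sqrt(2)*sqrt(B) (y(B) = -6*sqrt(B + B) = -6*sqrt(2)*sqrt(B))
((16/38)*y(t(1)))*(-36) = ((16/38)*(-6*sqrt(2)*sqrt(2*1)))*(-36) = ((16*(1/38))*(-6*sqrt(2)*sqrt(2)))*(-36) = ((8/19)*(-12))*(-36) = -96/19*(-36) = 3456/19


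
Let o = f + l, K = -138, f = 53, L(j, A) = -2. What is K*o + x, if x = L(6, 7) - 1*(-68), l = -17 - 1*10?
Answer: -3522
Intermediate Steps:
l = -27 (l = -17 - 10 = -27)
x = 66 (x = -2 - 1*(-68) = -2 + 68 = 66)
o = 26 (o = 53 - 27 = 26)
K*o + x = -138*26 + 66 = -3588 + 66 = -3522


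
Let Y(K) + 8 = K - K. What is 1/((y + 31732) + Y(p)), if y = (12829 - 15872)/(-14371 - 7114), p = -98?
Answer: 21485/681593183 ≈ 3.1522e-5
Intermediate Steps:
Y(K) = -8 (Y(K) = -8 + (K - K) = -8 + 0 = -8)
y = 3043/21485 (y = -3043/(-21485) = -3043*(-1/21485) = 3043/21485 ≈ 0.14163)
1/((y + 31732) + Y(p)) = 1/((3043/21485 + 31732) - 8) = 1/(681765063/21485 - 8) = 1/(681593183/21485) = 21485/681593183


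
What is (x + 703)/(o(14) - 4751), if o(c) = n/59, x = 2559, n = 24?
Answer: -192458/280285 ≈ -0.68665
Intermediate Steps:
o(c) = 24/59
(x + 703)/(o(14) - 4751) = (2559 + 703)/(24/59 - 4751) = 3262/(-280285/59) = 3262*(-59/280285) = -192458/280285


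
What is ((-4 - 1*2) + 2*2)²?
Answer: 4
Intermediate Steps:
((-4 - 1*2) + 2*2)² = ((-4 - 2) + 4)² = (-6 + 4)² = (-2)² = 4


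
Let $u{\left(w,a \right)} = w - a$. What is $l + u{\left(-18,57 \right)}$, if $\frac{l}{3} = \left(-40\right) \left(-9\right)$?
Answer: $1005$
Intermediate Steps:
$l = 1080$ ($l = 3 \left(\left(-40\right) \left(-9\right)\right) = 3 \cdot 360 = 1080$)
$l + u{\left(-18,57 \right)} = 1080 - 75 = 1005$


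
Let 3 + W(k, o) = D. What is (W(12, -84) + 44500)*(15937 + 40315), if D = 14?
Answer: 2503832772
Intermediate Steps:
W(k, o) = 11 (W(k, o) = -3 + 14 = 11)
(W(12, -84) + 44500)*(15937 + 40315) = (11 + 44500)*(15937 + 40315) = 44511*56252 = 2503832772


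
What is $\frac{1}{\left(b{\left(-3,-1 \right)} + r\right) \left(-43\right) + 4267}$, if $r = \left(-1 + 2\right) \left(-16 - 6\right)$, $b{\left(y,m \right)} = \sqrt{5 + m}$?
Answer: $\frac{1}{5127} \approx 0.00019505$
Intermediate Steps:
$r = -22$ ($r = 1 \left(-22\right) = -22$)
$\frac{1}{\left(b{\left(-3,-1 \right)} + r\right) \left(-43\right) + 4267} = \frac{1}{\left(\sqrt{5 - 1} - 22\right) \left(-43\right) + 4267} = \frac{1}{\left(\sqrt{4} - 22\right) \left(-43\right) + 4267} = \frac{1}{\left(2 - 22\right) \left(-43\right) + 4267} = \frac{1}{\left(-20\right) \left(-43\right) + 4267} = \frac{1}{860 + 4267} = \frac{1}{5127}$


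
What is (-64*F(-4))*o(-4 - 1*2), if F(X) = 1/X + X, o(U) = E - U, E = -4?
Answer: 544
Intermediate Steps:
o(U) = -4 - U
F(X) = X + 1/X
(-64*F(-4))*o(-4 - 1*2) = (-64*(-4 + 1/(-4)))*(-4 - (-4 - 1*2)) = (-64*(-4 - 1/4))*(-4 - (-4 - 2)) = (-64*(-17/4))*(-4 - 1*(-6)) = 272*(-4 + 6) = 272*2 = 544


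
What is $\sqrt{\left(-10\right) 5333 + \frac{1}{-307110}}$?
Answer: $\frac{i \sqrt{5029901723800110}}{307110} \approx 230.93 i$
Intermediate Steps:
$\sqrt{\left(-10\right) 5333 + \frac{1}{-307110}} = \sqrt{-53330 - \frac{1}{307110}} = \sqrt{- \frac{16378176301}{307110}} = \frac{i \sqrt{5029901723800110}}{307110}$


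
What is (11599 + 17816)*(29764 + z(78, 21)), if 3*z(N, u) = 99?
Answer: 876478755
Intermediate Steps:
z(N, u) = 33 (z(N, u) = (⅓)*99 = 33)
(11599 + 17816)*(29764 + z(78, 21)) = (11599 + 17816)*(29764 + 33) = 29415*29797 = 876478755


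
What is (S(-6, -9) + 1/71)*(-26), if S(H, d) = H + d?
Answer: 27664/71 ≈ 389.63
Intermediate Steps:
(S(-6, -9) + 1/71)*(-26) = ((-6 - 9) + 1/71)*(-26) = (-15 + 1/71)*(-26) = -1064/71*(-26) = 27664/71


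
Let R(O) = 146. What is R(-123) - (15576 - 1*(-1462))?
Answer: -16892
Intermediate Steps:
R(-123) - (15576 - 1*(-1462)) = 146 - (15576 - 1*(-1462)) = 146 - (15576 + 1462) = 146 - 1*17038 = 146 - 17038 = -16892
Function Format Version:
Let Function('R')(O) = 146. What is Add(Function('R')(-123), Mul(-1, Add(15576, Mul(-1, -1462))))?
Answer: -16892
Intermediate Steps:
Add(Function('R')(-123), Mul(-1, Add(15576, Mul(-1, -1462)))) = Add(146, Mul(-1, Add(15576, Mul(-1, -1462)))) = Add(146, Mul(-1, Add(15576, 1462))) = Add(146, Mul(-1, 17038)) = Add(146, -17038) = -16892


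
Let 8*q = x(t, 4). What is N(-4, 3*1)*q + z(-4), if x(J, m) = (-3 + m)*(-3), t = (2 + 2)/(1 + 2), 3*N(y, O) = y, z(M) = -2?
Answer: -3/2 ≈ -1.5000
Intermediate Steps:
N(y, O) = y/3
t = 4/3 ≈ 1.3333
x(J, m) = 9 - 3*m
q = -3/8 (q = (9 - 3*4)/8 = (9 - 12)/8 = (⅛)*(-3) = -3/8 ≈ -0.37500)
N(-4, 3*1)*q + z(-4) = ((⅓)*(-4))*(-3/8) - 2 = -4/3*(-3/8) - 2 = ½ - 2 = -3/2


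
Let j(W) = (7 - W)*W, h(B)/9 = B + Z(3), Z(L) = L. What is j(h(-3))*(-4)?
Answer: 0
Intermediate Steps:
h(B) = 27 + 9*B (h(B) = 9*(B + 3) = 9*(3 + B) = 27 + 9*B)
j(W) = W*(7 - W)
j(h(-3))*(-4) = ((27 + 9*(-3))*(7 - (27 + 9*(-3))))*(-4) = ((27 - 27)*(7 - (27 - 27)))*(-4) = (0*(7 - 1*0))*(-4) = (0*(7 + 0))*(-4) = (0*7)*(-4) = 0*(-4) = 0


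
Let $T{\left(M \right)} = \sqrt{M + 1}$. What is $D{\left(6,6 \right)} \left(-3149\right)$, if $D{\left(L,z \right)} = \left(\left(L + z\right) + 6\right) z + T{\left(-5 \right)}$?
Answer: $-340092 - 6298 i \approx -3.4009 \cdot 10^{5} - 6298.0 i$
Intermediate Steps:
$T{\left(M \right)} = \sqrt{1 + M}$
$D{\left(L,z \right)} = 2 i + z \left(6 + L + z\right)$ ($D{\left(L,z \right)} = \left(\left(L + z\right) + 6\right) z + \sqrt{1 - 5} = \left(6 + L + z\right) z + \sqrt{-4} = z \left(6 + L + z\right) + 2 i = 2 i + z \left(6 + L + z\right)$)
$D{\left(6,6 \right)} \left(-3149\right) = \left(6^{2} + 2 i + 6 \cdot 6 + 6 \cdot 6\right) \left(-3149\right) = \left(36 + 2 i + 36 + 36\right) \left(-3149\right) = \left(108 + 2 i\right) \left(-3149\right) = -340092 - 6298 i$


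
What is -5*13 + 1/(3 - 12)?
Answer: -586/9 ≈ -65.111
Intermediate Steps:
-5*13 + 1/(3 - 12) = -65 + 1/(-9) = -65 - ⅑ = -586/9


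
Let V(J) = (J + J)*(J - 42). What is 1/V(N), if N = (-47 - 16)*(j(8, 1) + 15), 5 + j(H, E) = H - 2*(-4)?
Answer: 1/5503680 ≈ 1.8170e-7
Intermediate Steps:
j(H, E) = 3 + H (j(H, E) = -5 + (H - 2*(-4)) = -5 + (H + 8) = -5 + (8 + H) = 3 + H)
N = -1638 (N = (-47 - 16)*((3 + 8) + 15) = -63*(11 + 15) = -63*26 = -1638)
V(J) = 2*J*(-42 + J) (V(J) = (2*J)*(-42 + J) = 2*J*(-42 + J))
1/V(N) = 1/(2*(-1638)*(-42 - 1638)) = 1/(2*(-1638)*(-1680)) = 1/5503680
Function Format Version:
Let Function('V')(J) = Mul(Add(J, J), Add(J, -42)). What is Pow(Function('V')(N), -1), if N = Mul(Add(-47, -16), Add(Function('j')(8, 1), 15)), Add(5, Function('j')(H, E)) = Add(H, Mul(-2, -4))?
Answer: Rational(1, 5503680) ≈ 1.8170e-7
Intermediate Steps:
Function('j')(H, E) = Add(3, H) (Function('j')(H, E) = Add(-5, Add(H, Mul(-2, -4))) = Add(-5, Add(H, 8)) = Add(-5, Add(8, H)) = Add(3, H))
N = -1638 (N = Mul(Add(-47, -16), Add(Add(3, 8), 15)) = Mul(-63, Add(11, 15)) = Mul(-63, 26) = -1638)
Function('V')(J) = Mul(2, J, Add(-42, J)) (Function('V')(J) = Mul(Mul(2, J), Add(-42, J)) = Mul(2, J, Add(-42, J)))
Pow(Function('V')(N), -1) = Pow(Mul(2, -1638, Add(-42, -1638)), -1) = Pow(Mul(2, -1638, -1680), -1) = Pow(5503680, -1) = Rational(1, 5503680)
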